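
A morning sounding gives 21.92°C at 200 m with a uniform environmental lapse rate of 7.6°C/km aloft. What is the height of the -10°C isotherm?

Height above start = (21.92 − (-10)) / 7.6 = 4.2 km
Altitude = 200 m + 4200 m = 4400 m

4400 m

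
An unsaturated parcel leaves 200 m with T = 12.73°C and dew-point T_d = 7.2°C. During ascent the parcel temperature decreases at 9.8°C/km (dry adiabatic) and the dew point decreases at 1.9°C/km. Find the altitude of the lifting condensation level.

900 m

T and T_d converge at 9.8 − 1.9 = 7.9°C per km
Height above start = (12.73 − 7.2) / 7.9 = 0.7 km
LCL altitude = 200 m + 700 m = 900 m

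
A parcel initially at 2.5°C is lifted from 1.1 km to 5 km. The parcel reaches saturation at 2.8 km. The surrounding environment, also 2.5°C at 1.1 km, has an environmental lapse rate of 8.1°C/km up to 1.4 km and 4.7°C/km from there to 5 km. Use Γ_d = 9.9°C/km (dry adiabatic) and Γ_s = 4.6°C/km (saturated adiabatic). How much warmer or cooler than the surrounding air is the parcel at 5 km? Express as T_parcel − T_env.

Parcel:
  1100–2800 m, dry: Δz = 1.7 km ⇒ ΔT = -16.83°C; T = -14.33°C
  2800–5000 m, saturated: Δz = 2.2 km ⇒ ΔT = -10.12°C; T = -24.45°C
Environment:
  1100–1400 m, environment, lower layer: Δz = 0.3 km ⇒ ΔT = -2.43°C; T = 0.07°C
  1400–5000 m, environment, upper layer: Δz = 3.6 km ⇒ ΔT = -16.92°C; T = -16.85°C
T_parcel − T_env = -24.45 − (-16.85) = -7.6°C

-7.6°C (parcel cooler than environment)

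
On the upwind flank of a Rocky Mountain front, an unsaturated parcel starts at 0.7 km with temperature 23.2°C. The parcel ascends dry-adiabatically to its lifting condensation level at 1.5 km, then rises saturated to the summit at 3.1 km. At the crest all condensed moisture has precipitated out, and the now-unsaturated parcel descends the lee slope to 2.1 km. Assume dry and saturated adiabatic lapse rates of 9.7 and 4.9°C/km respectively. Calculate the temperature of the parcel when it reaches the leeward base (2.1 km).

700 → 1500 m (dry, 9.7°C/km): ΔT = -9.7 × 0.8 = -7.76°C → T = 15.44°C
1500 → 3100 m (saturated, 4.9°C/km): ΔT = -4.9 × 1.6 = -7.84°C → T = 7.6°C
3100 → 2100 m (dry descent, 9.7°C/km): ΔT = +9.7 × 1 = +9.7°C → T = 17.3°C

17.3°C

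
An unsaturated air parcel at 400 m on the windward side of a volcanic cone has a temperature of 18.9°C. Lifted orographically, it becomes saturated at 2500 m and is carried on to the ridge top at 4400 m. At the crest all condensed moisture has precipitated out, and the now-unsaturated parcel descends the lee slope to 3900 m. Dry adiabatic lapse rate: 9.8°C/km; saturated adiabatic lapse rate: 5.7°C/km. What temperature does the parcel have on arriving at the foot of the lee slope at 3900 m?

-7.61°C

400–2500 m, dry: Δz = 2.1 km ⇒ ΔT = -20.58°C; T = -1.68°C
2500–4400 m, saturated: Δz = 1.9 km ⇒ ΔT = -10.83°C; T = -12.51°C
4400–3900 m, dry descent: Δz = 0.5 km ⇒ ΔT = +4.9°C; T = -7.61°C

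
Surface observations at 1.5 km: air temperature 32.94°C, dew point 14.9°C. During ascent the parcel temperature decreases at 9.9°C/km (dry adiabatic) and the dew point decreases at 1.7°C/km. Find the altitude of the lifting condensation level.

T and T_d converge at 9.9 − 1.7 = 8.2°C per km
Height above start = (32.94 − 14.9) / 8.2 = 2.2 km
LCL altitude = 1500 m + 2200 m = 3700 m

3.7 km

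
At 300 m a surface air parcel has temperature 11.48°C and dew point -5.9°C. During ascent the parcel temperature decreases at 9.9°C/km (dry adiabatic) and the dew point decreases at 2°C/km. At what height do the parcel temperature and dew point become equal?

T and T_d converge at 9.9 − 2 = 7.9°C per km
Height above start = (11.48 − (-5.9)) / 7.9 = 2.2 km
LCL altitude = 300 m + 2200 m = 2500 m

2500 m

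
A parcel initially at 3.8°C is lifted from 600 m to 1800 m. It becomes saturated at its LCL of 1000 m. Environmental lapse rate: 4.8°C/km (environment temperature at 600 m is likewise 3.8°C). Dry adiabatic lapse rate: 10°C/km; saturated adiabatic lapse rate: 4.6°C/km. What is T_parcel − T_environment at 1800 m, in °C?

-1.92°C (parcel cooler than environment)

Parcel:
  600 → 1000 m (dry, 10°C/km): ΔT = -10 × 0.4 = -4°C → T = -0.2°C
  1000 → 1800 m (saturated, 4.6°C/km): ΔT = -4.6 × 0.8 = -3.68°C → T = -3.88°C
Environment:
  600 → 1800 m (environment, 4.8°C/km): ΔT = -4.8 × 1.2 = -5.76°C → T = -1.96°C
T_parcel − T_env = -3.88 − (-1.96) = -1.92°C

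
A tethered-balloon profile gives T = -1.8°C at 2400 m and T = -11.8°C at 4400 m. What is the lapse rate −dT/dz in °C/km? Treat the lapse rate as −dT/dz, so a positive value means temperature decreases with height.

Γ = −ΔT/Δz = (-1.8 − (-11.8)) / (4400 − 2400) m
  = 10°C / 2 km = 5°C/km

5°C/km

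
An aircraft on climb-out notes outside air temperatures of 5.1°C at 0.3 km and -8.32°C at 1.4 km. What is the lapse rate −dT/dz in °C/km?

Γ = −ΔT/Δz = (5.1 − (-8.32)) / (1400 − 300) m
  = 13.42°C / 1.1 km = 12.2°C/km

12.2°C/km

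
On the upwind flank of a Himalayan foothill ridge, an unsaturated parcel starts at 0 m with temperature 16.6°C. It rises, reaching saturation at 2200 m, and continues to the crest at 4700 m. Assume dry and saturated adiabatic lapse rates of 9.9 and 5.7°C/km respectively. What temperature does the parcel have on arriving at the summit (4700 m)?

From 0 m to 2200 m (dry): cools by 9.9 × 2.2 = 21.78°C, giving -5.18°C.
From 2200 m to 4700 m (saturated): cools by 5.7 × 2.5 = 14.25°C, giving -19.43°C.

-19.43°C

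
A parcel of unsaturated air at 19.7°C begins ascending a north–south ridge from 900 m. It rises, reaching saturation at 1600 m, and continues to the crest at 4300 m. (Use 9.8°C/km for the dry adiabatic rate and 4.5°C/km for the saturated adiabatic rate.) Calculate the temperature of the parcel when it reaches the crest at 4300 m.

From 900 m to 1600 m (dry): cools by 9.8 × 0.7 = 6.86°C, giving 12.84°C.
From 1600 m to 4300 m (saturated): cools by 4.5 × 2.7 = 12.15°C, giving 0.69°C.

0.69°C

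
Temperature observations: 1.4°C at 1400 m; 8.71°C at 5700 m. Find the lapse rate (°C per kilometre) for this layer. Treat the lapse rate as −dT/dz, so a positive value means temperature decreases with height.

Γ = −ΔT/Δz = (1.4 − 8.71) / (5700 − 1400) m
  = -7.31°C / 4.3 km = -1.7°C/km

-1.7°C/km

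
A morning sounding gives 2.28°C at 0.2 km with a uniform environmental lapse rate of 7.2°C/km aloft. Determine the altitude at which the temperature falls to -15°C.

Height above start = (2.28 − (-15)) / 7.2 = 2.4 km
Altitude = 200 m + 2400 m = 2600 m

2.6 km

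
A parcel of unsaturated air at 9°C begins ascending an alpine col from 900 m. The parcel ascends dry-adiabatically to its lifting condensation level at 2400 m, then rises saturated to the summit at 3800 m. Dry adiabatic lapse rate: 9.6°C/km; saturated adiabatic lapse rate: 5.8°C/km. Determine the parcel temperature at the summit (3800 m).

900–2400 m, dry: Δz = 1.5 km ⇒ ΔT = -14.4°C; T = -5.4°C
2400–3800 m, saturated: Δz = 1.4 km ⇒ ΔT = -8.12°C; T = -13.52°C

-13.52°C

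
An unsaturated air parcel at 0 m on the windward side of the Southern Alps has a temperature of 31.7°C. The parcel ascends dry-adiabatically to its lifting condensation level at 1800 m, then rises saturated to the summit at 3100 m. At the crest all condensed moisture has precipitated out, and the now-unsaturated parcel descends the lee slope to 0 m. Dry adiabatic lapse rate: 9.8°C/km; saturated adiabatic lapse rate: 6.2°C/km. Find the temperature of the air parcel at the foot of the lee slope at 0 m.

36.38°C

0–1800 m, dry: Δz = 1.8 km ⇒ ΔT = -17.64°C; T = 14.06°C
1800–3100 m, saturated: Δz = 1.3 km ⇒ ΔT = -8.06°C; T = 6°C
3100–0 m, dry descent: Δz = 3.1 km ⇒ ΔT = +30.38°C; T = 36.38°C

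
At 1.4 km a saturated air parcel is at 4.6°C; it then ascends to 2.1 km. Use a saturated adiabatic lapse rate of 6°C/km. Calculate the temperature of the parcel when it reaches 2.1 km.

1400–2100 m, saturated adiabatic: Δz = 0.7 km ⇒ ΔT = -4.2°C; T = 0.4°C

0.4°C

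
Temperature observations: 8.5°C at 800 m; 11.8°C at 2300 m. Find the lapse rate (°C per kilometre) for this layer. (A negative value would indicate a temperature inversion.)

Γ = −ΔT/Δz = (8.5 − 11.8) / (2300 − 800) m
  = -3.3°C / 1.5 km = -2.2°C/km

-2.2°C/km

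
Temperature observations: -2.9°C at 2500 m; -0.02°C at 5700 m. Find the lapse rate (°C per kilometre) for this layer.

-0.9°C/km

Γ = −ΔT/Δz = (-2.9 − (-0.02)) / (5700 − 2500) m
  = -2.88°C / 3.2 km = -0.9°C/km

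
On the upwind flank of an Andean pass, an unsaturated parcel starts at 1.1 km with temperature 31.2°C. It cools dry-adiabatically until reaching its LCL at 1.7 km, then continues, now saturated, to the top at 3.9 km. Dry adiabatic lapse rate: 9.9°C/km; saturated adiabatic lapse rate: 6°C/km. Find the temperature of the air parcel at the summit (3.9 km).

12.06°C

1100–1700 m, dry: Δz = 0.6 km ⇒ ΔT = -5.94°C; T = 25.26°C
1700–3900 m, saturated: Δz = 2.2 km ⇒ ΔT = -13.2°C; T = 12.06°C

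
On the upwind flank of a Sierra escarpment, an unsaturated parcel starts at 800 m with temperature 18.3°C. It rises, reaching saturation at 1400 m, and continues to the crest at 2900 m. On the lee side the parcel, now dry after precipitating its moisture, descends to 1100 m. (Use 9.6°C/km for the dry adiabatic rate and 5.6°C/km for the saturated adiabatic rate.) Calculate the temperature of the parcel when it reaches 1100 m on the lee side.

21.42°C

800–1400 m, dry: Δz = 0.6 km ⇒ ΔT = -5.76°C; T = 12.54°C
1400–2900 m, saturated: Δz = 1.5 km ⇒ ΔT = -8.4°C; T = 4.14°C
2900–1100 m, dry descent: Δz = 1.8 km ⇒ ΔT = +17.28°C; T = 21.42°C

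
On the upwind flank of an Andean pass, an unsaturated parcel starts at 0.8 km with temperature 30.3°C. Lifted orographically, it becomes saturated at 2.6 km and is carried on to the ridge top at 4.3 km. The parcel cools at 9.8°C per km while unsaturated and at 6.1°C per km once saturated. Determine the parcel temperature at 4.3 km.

800–2600 m, dry: Δz = 1.8 km ⇒ ΔT = -17.64°C; T = 12.66°C
2600–4300 m, saturated: Δz = 1.7 km ⇒ ΔT = -10.37°C; T = 2.29°C

2.29°C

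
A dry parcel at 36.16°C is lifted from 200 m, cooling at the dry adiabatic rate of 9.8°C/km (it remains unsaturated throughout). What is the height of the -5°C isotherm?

Height above start = (36.16 − (-5)) / 9.8 = 4.2 km
Altitude = 200 m + 4200 m = 4400 m

4400 m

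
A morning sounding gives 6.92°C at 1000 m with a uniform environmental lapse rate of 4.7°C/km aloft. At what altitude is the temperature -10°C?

Height above start = (6.92 − (-10)) / 4.7 = 3.6 km
Altitude = 1000 m + 3600 m = 4600 m

4600 m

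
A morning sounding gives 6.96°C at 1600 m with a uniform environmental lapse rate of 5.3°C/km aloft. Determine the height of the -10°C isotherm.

Height above start = (6.96 − (-10)) / 5.3 = 3.2 km
Altitude = 1600 m + 3200 m = 4800 m

4800 m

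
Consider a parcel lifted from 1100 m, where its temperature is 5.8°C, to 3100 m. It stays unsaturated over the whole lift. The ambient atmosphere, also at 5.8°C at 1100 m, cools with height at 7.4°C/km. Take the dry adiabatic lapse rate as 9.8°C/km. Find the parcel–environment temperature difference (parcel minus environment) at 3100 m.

-4.8°C (parcel cooler than environment)

Parcel:
  1100–3100 m, dry: Δz = 2 km ⇒ ΔT = -19.6°C; T = -13.8°C
Environment:
  1100–3100 m, environment: Δz = 2 km ⇒ ΔT = -14.8°C; T = -9°C
T_parcel − T_env = -13.8 − (-9) = -4.8°C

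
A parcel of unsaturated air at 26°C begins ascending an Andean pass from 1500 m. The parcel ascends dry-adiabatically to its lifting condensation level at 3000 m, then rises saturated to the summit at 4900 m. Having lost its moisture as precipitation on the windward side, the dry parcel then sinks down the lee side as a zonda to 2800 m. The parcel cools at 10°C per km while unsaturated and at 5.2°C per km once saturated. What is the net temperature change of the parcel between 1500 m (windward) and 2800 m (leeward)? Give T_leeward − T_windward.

-3.88°C

1500 → 3000 m (dry, 10°C/km): ΔT = -10 × 1.5 = -15°C → T = 11°C
3000 → 4900 m (saturated, 5.2°C/km): ΔT = -5.2 × 1.9 = -9.88°C → T = 1.12°C
4900 → 2800 m (dry descent, 10°C/km): ΔT = +10 × 2.1 = +21°C → T = 22.12°C
Net change vs windward start: 22.12 − 26 = -3.88°C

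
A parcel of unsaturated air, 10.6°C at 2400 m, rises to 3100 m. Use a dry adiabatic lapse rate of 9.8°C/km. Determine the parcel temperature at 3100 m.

3.74°C

Dry adiabatic to 3100 m: -9.8 × 0.7 km = -6.86°C, so T = 3.74°C.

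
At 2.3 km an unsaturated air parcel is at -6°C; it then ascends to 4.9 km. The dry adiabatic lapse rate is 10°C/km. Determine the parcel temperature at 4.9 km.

From 2300 m to 4900 m (dry adiabatic): cools by 10 × 2.6 = 26°C, giving -32°C.

-32°C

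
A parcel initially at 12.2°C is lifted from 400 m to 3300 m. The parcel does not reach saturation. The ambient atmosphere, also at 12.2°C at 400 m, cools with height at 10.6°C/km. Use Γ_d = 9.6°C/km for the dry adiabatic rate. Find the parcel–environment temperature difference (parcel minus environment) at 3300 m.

Parcel:
  From 400 m to 3300 m (dry): cools by 9.6 × 2.9 = 27.84°C, giving -15.64°C.
Environment:
  From 400 m to 3300 m (environment): cools by 10.6 × 2.9 = 30.74°C, giving -18.54°C.
T_parcel − T_env = -15.64 − (-18.54) = +2.9°C

+2.9°C (parcel warmer than environment)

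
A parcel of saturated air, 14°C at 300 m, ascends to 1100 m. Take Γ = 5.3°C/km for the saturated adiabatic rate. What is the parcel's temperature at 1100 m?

9.76°C

300 → 1100 m (saturated adiabatic, 5.3°C/km): ΔT = -5.3 × 0.8 = -4.24°C → T = 9.76°C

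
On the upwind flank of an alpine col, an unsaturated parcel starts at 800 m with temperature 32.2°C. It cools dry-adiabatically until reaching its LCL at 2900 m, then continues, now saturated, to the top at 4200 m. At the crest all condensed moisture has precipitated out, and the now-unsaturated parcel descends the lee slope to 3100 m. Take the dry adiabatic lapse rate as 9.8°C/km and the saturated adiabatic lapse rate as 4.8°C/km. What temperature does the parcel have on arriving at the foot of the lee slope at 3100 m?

16.16°C

800 → 2900 m (dry, 9.8°C/km): ΔT = -9.8 × 2.1 = -20.58°C → T = 11.62°C
2900 → 4200 m (saturated, 4.8°C/km): ΔT = -4.8 × 1.3 = -6.24°C → T = 5.38°C
4200 → 3100 m (dry descent, 9.8°C/km): ΔT = +9.8 × 1.1 = +10.78°C → T = 16.16°C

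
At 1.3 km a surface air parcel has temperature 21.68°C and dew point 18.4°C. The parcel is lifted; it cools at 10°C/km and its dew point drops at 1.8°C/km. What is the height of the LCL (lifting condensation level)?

T and T_d converge at 10 − 1.8 = 8.2°C per km
Height above start = (21.68 − 18.4) / 8.2 = 0.4 km
LCL altitude = 1300 m + 400 m = 1700 m

1.7 km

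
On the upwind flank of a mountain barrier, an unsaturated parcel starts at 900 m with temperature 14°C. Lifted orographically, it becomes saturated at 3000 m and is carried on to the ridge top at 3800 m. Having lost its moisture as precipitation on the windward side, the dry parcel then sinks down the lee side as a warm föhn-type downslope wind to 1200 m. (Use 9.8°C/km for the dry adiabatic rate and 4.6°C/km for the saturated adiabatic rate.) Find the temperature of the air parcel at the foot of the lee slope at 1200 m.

15.22°C

Dry to 3000 m: -9.8 × 2.1 km = -20.58°C, so T = -6.58°C.
Saturated to 3800 m: -4.6 × 0.8 km = -3.68°C, so T = -10.26°C.
Dry descent to 1200 m: +9.8 × 2.6 km = +25.48°C, so T = 15.22°C.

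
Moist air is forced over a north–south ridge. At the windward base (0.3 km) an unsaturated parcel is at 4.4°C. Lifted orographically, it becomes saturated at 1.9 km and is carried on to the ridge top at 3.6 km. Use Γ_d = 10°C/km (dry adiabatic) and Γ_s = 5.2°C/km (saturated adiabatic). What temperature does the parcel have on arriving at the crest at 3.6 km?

-20.44°C

300 → 1900 m (dry, 10°C/km): ΔT = -10 × 1.6 = -16°C → T = -11.6°C
1900 → 3600 m (saturated, 5.2°C/km): ΔT = -5.2 × 1.7 = -8.84°C → T = -20.44°C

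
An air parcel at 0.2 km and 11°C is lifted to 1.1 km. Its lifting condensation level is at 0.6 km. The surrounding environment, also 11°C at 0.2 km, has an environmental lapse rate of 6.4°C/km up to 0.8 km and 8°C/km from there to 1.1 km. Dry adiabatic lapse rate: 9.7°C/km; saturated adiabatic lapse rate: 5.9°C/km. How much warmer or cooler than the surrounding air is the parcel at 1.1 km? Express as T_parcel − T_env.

-0.59°C (parcel cooler than environment)

Parcel:
  From 200 m to 600 m (dry): cools by 9.7 × 0.4 = 3.88°C, giving 7.12°C.
  From 600 m to 1100 m (saturated): cools by 5.9 × 0.5 = 2.95°C, giving 4.17°C.
Environment:
  From 200 m to 800 m (environment, lower layer): cools by 6.4 × 0.6 = 3.84°C, giving 7.16°C.
  From 800 m to 1100 m (environment, upper layer): cools by 8 × 0.3 = 2.4°C, giving 4.76°C.
T_parcel − T_env = 4.17 − 4.76 = -0.59°C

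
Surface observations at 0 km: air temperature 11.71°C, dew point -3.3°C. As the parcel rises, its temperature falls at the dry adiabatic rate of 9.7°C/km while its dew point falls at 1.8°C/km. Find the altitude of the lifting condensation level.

T and T_d converge at 9.7 − 1.8 = 7.9°C per km
Height above start = (11.71 − (-3.3)) / 7.9 = 1.9 km
LCL altitude = 0 m + 1900 m = 1900 m

1.9 km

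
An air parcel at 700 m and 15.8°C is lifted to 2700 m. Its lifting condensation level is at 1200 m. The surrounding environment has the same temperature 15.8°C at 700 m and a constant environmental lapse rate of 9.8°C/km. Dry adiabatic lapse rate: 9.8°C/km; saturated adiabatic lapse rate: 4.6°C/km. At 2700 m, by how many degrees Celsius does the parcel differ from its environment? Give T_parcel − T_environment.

Parcel:
  700 → 1200 m (dry, 9.8°C/km): ΔT = -9.8 × 0.5 = -4.9°C → T = 10.9°C
  1200 → 2700 m (saturated, 4.6°C/km): ΔT = -4.6 × 1.5 = -6.9°C → T = 4°C
Environment:
  700 → 2700 m (environment, 9.8°C/km): ΔT = -9.8 × 2 = -19.6°C → T = -3.8°C
T_parcel − T_env = 4 − (-3.8) = +7.8°C

+7.8°C (parcel warmer than environment)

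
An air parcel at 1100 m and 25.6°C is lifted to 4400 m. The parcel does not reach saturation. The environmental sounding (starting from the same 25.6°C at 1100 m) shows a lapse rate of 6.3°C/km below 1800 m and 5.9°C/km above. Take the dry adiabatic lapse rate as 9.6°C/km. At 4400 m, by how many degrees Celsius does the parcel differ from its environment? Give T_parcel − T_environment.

-11.93°C (parcel cooler than environment)

Parcel:
  From 1100 m to 4400 m (dry): cools by 9.6 × 3.3 = 31.68°C, giving -6.08°C.
Environment:
  From 1100 m to 1800 m (environment, lower layer): cools by 6.3 × 0.7 = 4.41°C, giving 21.19°C.
  From 1800 m to 4400 m (environment, upper layer): cools by 5.9 × 2.6 = 15.34°C, giving 5.85°C.
T_parcel − T_env = -6.08 − 5.85 = -11.93°C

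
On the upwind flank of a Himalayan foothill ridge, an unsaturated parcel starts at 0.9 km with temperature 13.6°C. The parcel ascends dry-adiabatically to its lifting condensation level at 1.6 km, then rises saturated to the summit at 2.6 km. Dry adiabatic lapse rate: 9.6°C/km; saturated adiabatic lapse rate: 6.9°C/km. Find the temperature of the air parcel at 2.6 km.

-0.02°C

From 900 m to 1600 m (dry): cools by 9.6 × 0.7 = 6.72°C, giving 6.88°C.
From 1600 m to 2600 m (saturated): cools by 6.9 × 1 = 6.9°C, giving -0.02°C.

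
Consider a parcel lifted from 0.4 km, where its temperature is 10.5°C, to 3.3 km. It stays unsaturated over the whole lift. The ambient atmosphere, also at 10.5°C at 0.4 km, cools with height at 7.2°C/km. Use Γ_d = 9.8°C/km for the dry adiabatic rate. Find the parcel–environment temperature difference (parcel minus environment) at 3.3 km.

Parcel:
  Dry to 3300 m: -9.8 × 2.9 km = -28.42°C, so T = -17.92°C.
Environment:
  Environment to 3300 m: -7.2 × 2.9 km = -20.88°C, so T = -10.38°C.
T_parcel − T_env = -17.92 − (-10.38) = -7.54°C

-7.54°C (parcel cooler than environment)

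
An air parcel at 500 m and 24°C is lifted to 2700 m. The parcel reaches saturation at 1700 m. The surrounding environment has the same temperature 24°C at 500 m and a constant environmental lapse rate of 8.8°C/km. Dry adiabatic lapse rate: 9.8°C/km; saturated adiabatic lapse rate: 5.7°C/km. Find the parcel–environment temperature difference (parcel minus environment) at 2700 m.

+1.9°C (parcel warmer than environment)

Parcel:
  From 500 m to 1700 m (dry): cools by 9.8 × 1.2 = 11.76°C, giving 12.24°C.
  From 1700 m to 2700 m (saturated): cools by 5.7 × 1 = 5.7°C, giving 6.54°C.
Environment:
  From 500 m to 2700 m (environment): cools by 8.8 × 2.2 = 19.36°C, giving 4.64°C.
T_parcel − T_env = 6.54 − 4.64 = +1.9°C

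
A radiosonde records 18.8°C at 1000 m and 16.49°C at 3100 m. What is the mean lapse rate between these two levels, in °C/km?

1.1°C/km

Γ = −ΔT/Δz = (18.8 − 16.49) / (3100 − 1000) m
  = 2.31°C / 2.1 km = 1.1°C/km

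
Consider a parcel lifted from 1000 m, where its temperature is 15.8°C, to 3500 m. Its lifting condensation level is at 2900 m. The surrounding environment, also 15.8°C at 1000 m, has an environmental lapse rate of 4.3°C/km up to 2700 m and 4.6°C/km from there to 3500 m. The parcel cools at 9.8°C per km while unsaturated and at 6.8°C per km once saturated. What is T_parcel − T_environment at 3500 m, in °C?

-11.71°C (parcel cooler than environment)

Parcel:
  From 1000 m to 2900 m (dry): cools by 9.8 × 1.9 = 18.62°C, giving -2.82°C.
  From 2900 m to 3500 m (saturated): cools by 6.8 × 0.6 = 4.08°C, giving -6.9°C.
Environment:
  From 1000 m to 2700 m (environment, lower layer): cools by 4.3 × 1.7 = 7.31°C, giving 8.49°C.
  From 2700 m to 3500 m (environment, upper layer): cools by 4.6 × 0.8 = 3.68°C, giving 4.81°C.
T_parcel − T_env = -6.9 − 4.81 = -11.71°C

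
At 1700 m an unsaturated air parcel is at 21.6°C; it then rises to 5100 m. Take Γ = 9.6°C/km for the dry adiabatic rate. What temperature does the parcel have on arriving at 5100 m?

-11.04°C

From 1700 m to 5100 m (dry adiabatic): cools by 9.6 × 3.4 = 32.64°C, giving -11.04°C.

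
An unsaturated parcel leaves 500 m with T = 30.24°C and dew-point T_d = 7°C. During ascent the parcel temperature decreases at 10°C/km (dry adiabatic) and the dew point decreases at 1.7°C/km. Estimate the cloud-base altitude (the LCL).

T and T_d converge at 10 − 1.7 = 8.3°C per km
Height above start = (30.24 − 7) / 8.3 = 2.8 km
LCL altitude = 500 m + 2800 m = 3300 m

3300 m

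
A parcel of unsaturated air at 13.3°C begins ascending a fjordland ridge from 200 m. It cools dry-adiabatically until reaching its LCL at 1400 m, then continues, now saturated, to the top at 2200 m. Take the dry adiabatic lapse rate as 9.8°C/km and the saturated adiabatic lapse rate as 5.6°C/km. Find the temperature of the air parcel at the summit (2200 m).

Dry to 1400 m: -9.8 × 1.2 km = -11.76°C, so T = 1.54°C.
Saturated to 2200 m: -5.6 × 0.8 km = -4.48°C, so T = -2.94°C.

-2.94°C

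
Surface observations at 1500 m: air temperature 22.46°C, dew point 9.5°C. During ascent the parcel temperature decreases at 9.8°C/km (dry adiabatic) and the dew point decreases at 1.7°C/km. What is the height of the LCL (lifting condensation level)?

T and T_d converge at 9.8 − 1.7 = 8.1°C per km
Height above start = (22.46 − 9.5) / 8.1 = 1.6 km
LCL altitude = 1500 m + 1600 m = 3100 m

3100 m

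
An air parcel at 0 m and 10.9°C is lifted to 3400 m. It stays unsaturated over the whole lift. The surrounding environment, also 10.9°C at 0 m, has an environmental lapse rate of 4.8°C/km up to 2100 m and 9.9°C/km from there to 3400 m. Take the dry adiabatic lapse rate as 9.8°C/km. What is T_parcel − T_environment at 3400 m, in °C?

Parcel:
  Dry to 3400 m: -9.8 × 3.4 km = -33.32°C, so T = -22.42°C.
Environment:
  Environment, lower layer to 2100 m: -4.8 × 2.1 km = -10.08°C, so T = 0.82°C.
  Environment, upper layer to 3400 m: -9.9 × 1.3 km = -12.87°C, so T = -12.05°C.
T_parcel − T_env = -22.42 − (-12.05) = -10.37°C

-10.37°C (parcel cooler than environment)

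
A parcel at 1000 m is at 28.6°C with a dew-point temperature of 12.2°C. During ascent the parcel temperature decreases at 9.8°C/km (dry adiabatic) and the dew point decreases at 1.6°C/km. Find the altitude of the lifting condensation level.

T and T_d converge at 9.8 − 1.6 = 8.2°C per km
Height above start = (28.6 − 12.2) / 8.2 = 2 km
LCL altitude = 1000 m + 2000 m = 3000 m

3000 m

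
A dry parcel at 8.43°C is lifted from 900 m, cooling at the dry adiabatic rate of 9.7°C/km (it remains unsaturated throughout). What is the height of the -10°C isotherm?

Height above start = (8.43 − (-10)) / 9.7 = 1.9 km
Altitude = 900 m + 1900 m = 2800 m

2800 m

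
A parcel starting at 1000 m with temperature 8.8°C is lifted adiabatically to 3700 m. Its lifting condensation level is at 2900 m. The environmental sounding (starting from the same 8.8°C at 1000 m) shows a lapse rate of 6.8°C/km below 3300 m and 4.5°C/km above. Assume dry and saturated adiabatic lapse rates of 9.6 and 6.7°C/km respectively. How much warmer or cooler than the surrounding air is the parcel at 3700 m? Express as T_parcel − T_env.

-6.16°C (parcel cooler than environment)

Parcel:
  From 1000 m to 2900 m (dry): cools by 9.6 × 1.9 = 18.24°C, giving -9.44°C.
  From 2900 m to 3700 m (saturated): cools by 6.7 × 0.8 = 5.36°C, giving -14.8°C.
Environment:
  From 1000 m to 3300 m (environment, lower layer): cools by 6.8 × 2.3 = 15.64°C, giving -6.84°C.
  From 3300 m to 3700 m (environment, upper layer): cools by 4.5 × 0.4 = 1.8°C, giving -8.64°C.
T_parcel − T_env = -14.8 − (-8.64) = -6.16°C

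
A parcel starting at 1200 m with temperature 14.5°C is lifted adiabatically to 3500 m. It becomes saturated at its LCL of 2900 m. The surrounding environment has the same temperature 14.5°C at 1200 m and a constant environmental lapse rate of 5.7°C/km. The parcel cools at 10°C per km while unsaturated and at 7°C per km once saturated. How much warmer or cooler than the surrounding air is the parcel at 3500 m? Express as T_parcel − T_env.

Parcel:
  1200–2900 m, dry: Δz = 1.7 km ⇒ ΔT = -17°C; T = -2.5°C
  2900–3500 m, saturated: Δz = 0.6 km ⇒ ΔT = -4.2°C; T = -6.7°C
Environment:
  1200–3500 m, environment: Δz = 2.3 km ⇒ ΔT = -13.11°C; T = 1.39°C
T_parcel − T_env = -6.7 − 1.39 = -8.09°C

-8.09°C (parcel cooler than environment)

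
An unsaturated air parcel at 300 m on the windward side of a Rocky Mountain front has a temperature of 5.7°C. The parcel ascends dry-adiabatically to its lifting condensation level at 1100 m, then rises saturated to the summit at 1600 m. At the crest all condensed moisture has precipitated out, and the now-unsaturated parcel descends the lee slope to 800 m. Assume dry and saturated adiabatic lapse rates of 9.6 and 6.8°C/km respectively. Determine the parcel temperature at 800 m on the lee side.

2.3°C

From 300 m to 1100 m (dry): cools by 9.6 × 0.8 = 7.68°C, giving -1.98°C.
From 1100 m to 1600 m (saturated): cools by 6.8 × 0.5 = 3.4°C, giving -5.38°C.
From 1600 m to 800 m (dry descent): warms by 9.6 × 0.8 = 7.68°C, giving 2.3°C.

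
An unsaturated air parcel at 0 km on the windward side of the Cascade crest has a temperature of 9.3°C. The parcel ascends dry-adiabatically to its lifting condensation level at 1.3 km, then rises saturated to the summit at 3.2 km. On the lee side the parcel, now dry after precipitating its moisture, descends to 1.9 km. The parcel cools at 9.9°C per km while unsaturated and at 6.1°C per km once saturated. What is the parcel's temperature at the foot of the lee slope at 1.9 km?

From 0 m to 1300 m (dry): cools by 9.9 × 1.3 = 12.87°C, giving -3.57°C.
From 1300 m to 3200 m (saturated): cools by 6.1 × 1.9 = 11.59°C, giving -15.16°C.
From 3200 m to 1900 m (dry descent): warms by 9.9 × 1.3 = 12.87°C, giving -2.29°C.

-2.29°C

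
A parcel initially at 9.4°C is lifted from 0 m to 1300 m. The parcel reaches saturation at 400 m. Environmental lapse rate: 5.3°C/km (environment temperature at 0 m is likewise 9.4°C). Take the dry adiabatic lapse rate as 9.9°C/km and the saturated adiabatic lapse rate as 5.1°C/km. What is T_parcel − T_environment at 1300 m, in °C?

-1.66°C (parcel cooler than environment)

Parcel:
  0–400 m, dry: Δz = 0.4 km ⇒ ΔT = -3.96°C; T = 5.44°C
  400–1300 m, saturated: Δz = 0.9 km ⇒ ΔT = -4.59°C; T = 0.85°C
Environment:
  0–1300 m, environment: Δz = 1.3 km ⇒ ΔT = -6.89°C; T = 2.51°C
T_parcel − T_env = 0.85 − 2.51 = -1.66°C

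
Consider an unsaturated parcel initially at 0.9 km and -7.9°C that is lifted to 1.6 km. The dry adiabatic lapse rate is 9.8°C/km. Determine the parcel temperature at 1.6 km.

Dry adiabatic to 1600 m: -9.8 × 0.7 km = -6.86°C, so T = -14.76°C.

-14.76°C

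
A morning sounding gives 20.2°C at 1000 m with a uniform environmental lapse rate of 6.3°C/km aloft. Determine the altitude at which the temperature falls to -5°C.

5000 m

Height above start = (20.2 − (-5)) / 6.3 = 4 km
Altitude = 1000 m + 4000 m = 5000 m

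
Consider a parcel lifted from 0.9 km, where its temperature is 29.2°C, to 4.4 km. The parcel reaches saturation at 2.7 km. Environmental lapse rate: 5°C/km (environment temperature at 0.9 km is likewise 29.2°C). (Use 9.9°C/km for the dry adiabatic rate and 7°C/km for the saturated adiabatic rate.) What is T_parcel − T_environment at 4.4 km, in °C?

Parcel:
  900–2700 m, dry: Δz = 1.8 km ⇒ ΔT = -17.82°C; T = 11.38°C
  2700–4400 m, saturated: Δz = 1.7 km ⇒ ΔT = -11.9°C; T = -0.52°C
Environment:
  900–4400 m, environment: Δz = 3.5 km ⇒ ΔT = -17.5°C; T = 11.7°C
T_parcel − T_env = -0.52 − 11.7 = -12.22°C

-12.22°C (parcel cooler than environment)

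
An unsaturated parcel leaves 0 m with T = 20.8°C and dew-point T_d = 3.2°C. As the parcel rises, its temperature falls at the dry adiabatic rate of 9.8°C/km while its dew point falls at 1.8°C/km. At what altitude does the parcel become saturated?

2200 m

T and T_d converge at 9.8 − 1.8 = 8°C per km
Height above start = (20.8 − 3.2) / 8 = 2.2 km
LCL altitude = 0 m + 2200 m = 2200 m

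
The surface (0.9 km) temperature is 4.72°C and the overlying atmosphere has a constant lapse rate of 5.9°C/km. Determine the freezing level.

1.7 km

Height above start = (4.72 − 0) / 5.9 = 0.8 km
Altitude = 900 m + 800 m = 1700 m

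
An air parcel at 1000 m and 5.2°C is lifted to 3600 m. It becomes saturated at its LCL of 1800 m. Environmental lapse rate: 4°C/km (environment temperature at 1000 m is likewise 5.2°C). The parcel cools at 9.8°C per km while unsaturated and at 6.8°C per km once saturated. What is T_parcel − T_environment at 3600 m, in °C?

Parcel:
  Dry to 1800 m: -9.8 × 0.8 km = -7.84°C, so T = -2.64°C.
  Saturated to 3600 m: -6.8 × 1.8 km = -12.24°C, so T = -14.88°C.
Environment:
  Environment to 3600 m: -4 × 2.6 km = -10.4°C, so T = -5.2°C.
T_parcel − T_env = -14.88 − (-5.2) = -9.68°C

-9.68°C (parcel cooler than environment)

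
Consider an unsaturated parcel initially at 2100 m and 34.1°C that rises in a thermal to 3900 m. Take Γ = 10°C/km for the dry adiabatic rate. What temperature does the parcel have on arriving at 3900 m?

From 2100 m to 3900 m (dry adiabatic): cools by 10 × 1.8 = 18°C, giving 16.1°C.

16.1°C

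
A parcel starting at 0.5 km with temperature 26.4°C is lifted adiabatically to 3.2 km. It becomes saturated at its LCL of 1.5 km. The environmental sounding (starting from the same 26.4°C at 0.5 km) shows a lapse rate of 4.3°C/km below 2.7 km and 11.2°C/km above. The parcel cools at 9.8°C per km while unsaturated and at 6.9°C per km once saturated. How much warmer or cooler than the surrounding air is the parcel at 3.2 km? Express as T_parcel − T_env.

Parcel:
  500–1500 m, dry: Δz = 1 km ⇒ ΔT = -9.8°C; T = 16.6°C
  1500–3200 m, saturated: Δz = 1.7 km ⇒ ΔT = -11.73°C; T = 4.87°C
Environment:
  500–2700 m, environment, lower layer: Δz = 2.2 km ⇒ ΔT = -9.46°C; T = 16.94°C
  2700–3200 m, environment, upper layer: Δz = 0.5 km ⇒ ΔT = -5.6°C; T = 11.34°C
T_parcel − T_env = 4.87 − 11.34 = -6.47°C

-6.47°C (parcel cooler than environment)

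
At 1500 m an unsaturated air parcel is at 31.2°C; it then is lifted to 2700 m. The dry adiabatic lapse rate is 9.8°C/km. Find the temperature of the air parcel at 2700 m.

Dry adiabatic to 2700 m: -9.8 × 1.2 km = -11.76°C, so T = 19.44°C.

19.44°C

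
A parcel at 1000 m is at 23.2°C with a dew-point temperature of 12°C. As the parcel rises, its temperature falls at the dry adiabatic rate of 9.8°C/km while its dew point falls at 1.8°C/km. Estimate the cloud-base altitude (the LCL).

T and T_d converge at 9.8 − 1.8 = 8°C per km
Height above start = (23.2 − 12) / 8 = 1.4 km
LCL altitude = 1000 m + 1400 m = 2400 m

2400 m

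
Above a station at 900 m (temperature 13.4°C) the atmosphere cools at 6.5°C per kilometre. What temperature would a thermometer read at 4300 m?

-8.7°C

From 900 m to 4300 m (environmental): cools by 6.5 × 3.4 = 22.1°C, giving -8.7°C.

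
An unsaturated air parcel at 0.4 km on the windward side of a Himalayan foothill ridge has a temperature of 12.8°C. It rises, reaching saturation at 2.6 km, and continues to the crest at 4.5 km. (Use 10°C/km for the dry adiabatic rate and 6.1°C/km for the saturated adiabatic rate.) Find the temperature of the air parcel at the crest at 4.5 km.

-20.79°C

400 → 2600 m (dry, 10°C/km): ΔT = -10 × 2.2 = -22°C → T = -9.2°C
2600 → 4500 m (saturated, 6.1°C/km): ΔT = -6.1 × 1.9 = -11.59°C → T = -20.79°C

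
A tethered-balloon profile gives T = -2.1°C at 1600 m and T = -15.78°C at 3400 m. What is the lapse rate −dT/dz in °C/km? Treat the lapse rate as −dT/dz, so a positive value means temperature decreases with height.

Γ = −ΔT/Δz = (-2.1 − (-15.78)) / (3400 − 1600) m
  = 13.68°C / 1.8 km = 7.6°C/km

7.6°C/km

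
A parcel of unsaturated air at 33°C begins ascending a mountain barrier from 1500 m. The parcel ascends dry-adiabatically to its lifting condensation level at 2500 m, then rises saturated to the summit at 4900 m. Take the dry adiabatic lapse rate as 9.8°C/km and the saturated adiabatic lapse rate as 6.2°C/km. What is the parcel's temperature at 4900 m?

8.32°C

From 1500 m to 2500 m (dry): cools by 9.8 × 1 = 9.8°C, giving 23.2°C.
From 2500 m to 4900 m (saturated): cools by 6.2 × 2.4 = 14.88°C, giving 8.32°C.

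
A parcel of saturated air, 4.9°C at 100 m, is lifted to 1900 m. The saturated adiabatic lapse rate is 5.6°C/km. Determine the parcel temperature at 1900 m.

-5.18°C

From 100 m to 1900 m (saturated adiabatic): cools by 5.6 × 1.8 = 10.08°C, giving -5.18°C.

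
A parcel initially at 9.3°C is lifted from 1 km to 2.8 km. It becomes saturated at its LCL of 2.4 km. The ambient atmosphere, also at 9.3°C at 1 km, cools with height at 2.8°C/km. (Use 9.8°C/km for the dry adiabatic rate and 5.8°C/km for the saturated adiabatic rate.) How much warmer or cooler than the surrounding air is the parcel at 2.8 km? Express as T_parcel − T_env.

Parcel:
  From 1000 m to 2400 m (dry): cools by 9.8 × 1.4 = 13.72°C, giving -4.42°C.
  From 2400 m to 2800 m (saturated): cools by 5.8 × 0.4 = 2.32°C, giving -6.74°C.
Environment:
  From 1000 m to 2800 m (environment): cools by 2.8 × 1.8 = 5.04°C, giving 4.26°C.
T_parcel − T_env = -6.74 − 4.26 = -11°C

-11°C (parcel cooler than environment)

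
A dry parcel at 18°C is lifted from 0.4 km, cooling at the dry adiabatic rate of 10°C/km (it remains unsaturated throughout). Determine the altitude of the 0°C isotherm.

2.2 km

Height above start = (18 − 0) / 10 = 1.8 km
Altitude = 400 m + 1800 m = 2200 m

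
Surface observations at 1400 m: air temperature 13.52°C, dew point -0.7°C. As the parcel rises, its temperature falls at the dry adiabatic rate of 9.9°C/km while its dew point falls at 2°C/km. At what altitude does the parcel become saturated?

T and T_d converge at 9.9 − 2 = 7.9°C per km
Height above start = (13.52 − (-0.7)) / 7.9 = 1.8 km
LCL altitude = 1400 m + 1800 m = 3200 m

3200 m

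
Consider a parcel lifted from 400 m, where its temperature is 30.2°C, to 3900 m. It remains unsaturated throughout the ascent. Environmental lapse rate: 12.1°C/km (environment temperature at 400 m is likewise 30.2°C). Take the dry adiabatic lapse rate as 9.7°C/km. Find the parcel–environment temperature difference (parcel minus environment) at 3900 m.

+8.4°C (parcel warmer than environment)

Parcel:
  Dry to 3900 m: -9.7 × 3.5 km = -33.95°C, so T = -3.75°C.
Environment:
  Environment to 3900 m: -12.1 × 3.5 km = -42.35°C, so T = -12.15°C.
T_parcel − T_env = -3.75 − (-12.15) = +8.4°C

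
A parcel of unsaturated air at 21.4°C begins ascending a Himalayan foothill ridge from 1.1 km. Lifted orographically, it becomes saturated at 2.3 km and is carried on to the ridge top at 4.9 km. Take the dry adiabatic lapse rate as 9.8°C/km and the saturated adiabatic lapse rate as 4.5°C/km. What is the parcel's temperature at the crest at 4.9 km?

-2.06°C

From 1100 m to 2300 m (dry): cools by 9.8 × 1.2 = 11.76°C, giving 9.64°C.
From 2300 m to 4900 m (saturated): cools by 4.5 × 2.6 = 11.7°C, giving -2.06°C.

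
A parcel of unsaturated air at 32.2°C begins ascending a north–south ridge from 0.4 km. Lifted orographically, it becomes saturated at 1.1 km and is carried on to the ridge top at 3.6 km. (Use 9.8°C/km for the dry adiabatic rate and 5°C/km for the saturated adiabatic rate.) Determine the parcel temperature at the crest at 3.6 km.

Dry to 1100 m: -9.8 × 0.7 km = -6.86°C, so T = 25.34°C.
Saturated to 3600 m: -5 × 2.5 km = -12.5°C, so T = 12.84°C.

12.84°C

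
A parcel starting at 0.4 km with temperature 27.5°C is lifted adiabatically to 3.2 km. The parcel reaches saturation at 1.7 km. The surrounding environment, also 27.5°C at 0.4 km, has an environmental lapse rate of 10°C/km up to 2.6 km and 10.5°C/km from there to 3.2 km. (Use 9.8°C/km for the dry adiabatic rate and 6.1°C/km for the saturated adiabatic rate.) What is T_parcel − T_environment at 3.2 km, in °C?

Parcel:
  Dry to 1700 m: -9.8 × 1.3 km = -12.74°C, so T = 14.76°C.
  Saturated to 3200 m: -6.1 × 1.5 km = -9.15°C, so T = 5.61°C.
Environment:
  Environment, lower layer to 2600 m: -10 × 2.2 km = -22°C, so T = 5.5°C.
  Environment, upper layer to 3200 m: -10.5 × 0.6 km = -6.3°C, so T = -0.8°C.
T_parcel − T_env = 5.61 − (-0.8) = +6.41°C

+6.41°C (parcel warmer than environment)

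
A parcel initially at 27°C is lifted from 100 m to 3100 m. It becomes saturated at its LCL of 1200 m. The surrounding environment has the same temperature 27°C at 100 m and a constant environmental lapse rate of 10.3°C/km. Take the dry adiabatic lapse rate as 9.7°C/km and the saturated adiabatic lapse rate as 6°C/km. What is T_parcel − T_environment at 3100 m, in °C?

Parcel:
  100–1200 m, dry: Δz = 1.1 km ⇒ ΔT = -10.67°C; T = 16.33°C
  1200–3100 m, saturated: Δz = 1.9 km ⇒ ΔT = -11.4°C; T = 4.93°C
Environment:
  100–3100 m, environment: Δz = 3 km ⇒ ΔT = -30.9°C; T = -3.9°C
T_parcel − T_env = 4.93 − (-3.9) = +8.83°C

+8.83°C (parcel warmer than environment)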